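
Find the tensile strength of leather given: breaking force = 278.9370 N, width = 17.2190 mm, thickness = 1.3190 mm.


Formula: TS = force / (width * thickness)
Substituting: TS = 278.9370 / (17.2190 * 1.3190)
Result: 12.2816 N/mm^2


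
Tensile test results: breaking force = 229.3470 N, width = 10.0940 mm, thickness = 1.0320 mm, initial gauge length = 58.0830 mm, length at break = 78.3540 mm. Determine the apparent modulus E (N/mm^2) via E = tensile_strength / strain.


TS = F / (w * t) = 229.3470 / (10.0940 * 1.0320) = 22.0166 N/mm^2
strain = (Lf - L0) / L0 = (78.3540 - 58.0830) / 58.0830 = 0.3490
E = TS / strain = 22.0166 / 0.3490 = 63.0847 N/mm^2


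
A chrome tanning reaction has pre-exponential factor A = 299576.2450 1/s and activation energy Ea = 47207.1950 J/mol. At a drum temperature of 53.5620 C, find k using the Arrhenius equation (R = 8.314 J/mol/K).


T_K = T_C + 273.15 = 53.5620 + 273.15 = 326.7120 K
exponent = -Ea / (R * T_K) = -47207.1950 / (8.314 * 326.7120) = -17.3793
k = A * exp(exponent) = 299576.2450 * exp(-17.3793) = 0.0084871 1/s


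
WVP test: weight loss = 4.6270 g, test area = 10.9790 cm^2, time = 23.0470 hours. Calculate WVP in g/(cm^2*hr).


Formula: WVP = loss / (area * time)
Substituting: WVP = 4.6270 / (10.9790 * 23.0470)
Result: 0.0182862 g/(cm^2*hr)


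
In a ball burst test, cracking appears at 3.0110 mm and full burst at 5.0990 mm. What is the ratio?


Formula: Ratio = crack / burst
Substituting: Ratio = 3.0110 / 5.0990
Result: 0.5905


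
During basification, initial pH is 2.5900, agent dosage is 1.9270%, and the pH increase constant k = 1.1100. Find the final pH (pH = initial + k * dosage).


Formula: pH_final = pH_initial + k * base_pct
Substituting: pH_final = 2.5900 + 1.1100 * 1.9270
Result: 4.7290


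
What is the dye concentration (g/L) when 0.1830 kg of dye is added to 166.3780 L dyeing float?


Formula: Conc = dye_mass(kg) / volume(L) * 1000
Substituting: Conc = 0.1830 / 166.3780 * 1000
Result: 1.0999 g/L


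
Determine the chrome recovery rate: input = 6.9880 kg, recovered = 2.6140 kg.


Formula: Recovery = recovered / input * 100
Substituting: Recovery = 2.6140 / 6.9880 * 100
Result: 37.4070 %


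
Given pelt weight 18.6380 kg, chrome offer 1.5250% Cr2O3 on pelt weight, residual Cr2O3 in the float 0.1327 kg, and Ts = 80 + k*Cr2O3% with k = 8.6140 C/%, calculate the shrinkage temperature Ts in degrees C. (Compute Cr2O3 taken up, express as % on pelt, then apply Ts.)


Offered = pelt * offer_pct / 100 = 18.6380 * 1.5250 / 100 = 0.2842 kg
Uptake = offered - residual = 0.2842 - 0.1327 = 0.1515 kg
Cr2O3% on pelt = uptake / pelt * 100 = 0.1515 / 18.6380 * 100 = 0.8130 %
Ts = 80 + k * Cr2O3% = 80 + 8.6140 * 0.8130 = 87.0033 C


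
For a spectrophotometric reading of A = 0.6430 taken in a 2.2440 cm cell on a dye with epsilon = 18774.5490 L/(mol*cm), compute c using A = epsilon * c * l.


Formula: c = A / (epsilon * l)
Substituting: c = 0.6430 / (18774.5490 * 2.2440)
Result: 1.5262e-05 mol/L


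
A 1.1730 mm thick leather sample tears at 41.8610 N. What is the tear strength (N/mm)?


Formula: Tear strength = force / thickness
Substituting: Tear strength = 41.8610 / 1.1730
Result: 35.6871 N/mm


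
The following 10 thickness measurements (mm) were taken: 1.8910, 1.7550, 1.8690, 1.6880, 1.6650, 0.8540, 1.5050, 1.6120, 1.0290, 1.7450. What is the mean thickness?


Formula: Average = sum / n
Substituting: Average = 15.6130 / 10
Result: 1.5613 mm


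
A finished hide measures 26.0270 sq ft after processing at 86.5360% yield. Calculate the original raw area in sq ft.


Formula: raw = finished * 100 / yield
Substituting: raw = 26.0270 * 100 / 86.5360
Result: 30.0765 sq ft


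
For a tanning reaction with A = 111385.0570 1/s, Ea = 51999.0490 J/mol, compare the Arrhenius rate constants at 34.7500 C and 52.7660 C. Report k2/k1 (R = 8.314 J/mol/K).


T1 = 34.7500 + 273.15 = 307.9000 K; T2 = 52.7660 + 273.15 = 325.9160 K
k1 = A * exp(-Ea/(R*T1)) = 111385.0570 * exp(-51999.0490/(8.314*307.9000)) = 1.6787e-04 1/s
k2 = A * exp(-Ea/(R*T2)) = 111385.0570 * exp(-51999.0490/(8.314*325.9160)) = 5.1597e-04 1/s
k2/k1 = 5.1597e-04 / 1.6787e-04 = 3.0737


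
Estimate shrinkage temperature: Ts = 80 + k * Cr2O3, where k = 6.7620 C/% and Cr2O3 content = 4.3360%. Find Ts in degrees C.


Formula: Ts = 80 + k * Cr2O3
Substituting: Ts = 80 + 6.7620 * 4.3360
Result: 109.3200 C


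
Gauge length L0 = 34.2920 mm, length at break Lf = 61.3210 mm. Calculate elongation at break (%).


Formula: Elongation = (Lf - L0) / L0 * 100
Substituting: Elongation = (61.3210 - 34.2920) / 34.2920 * 100
Result: 78.8201 %


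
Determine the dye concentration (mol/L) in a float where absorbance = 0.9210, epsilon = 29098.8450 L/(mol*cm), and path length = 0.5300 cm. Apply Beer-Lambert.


Formula: c = A / (epsilon * l)
Substituting: c = 0.9210 / (29098.8450 * 0.5300)
Result: 5.9718e-05 mol/L


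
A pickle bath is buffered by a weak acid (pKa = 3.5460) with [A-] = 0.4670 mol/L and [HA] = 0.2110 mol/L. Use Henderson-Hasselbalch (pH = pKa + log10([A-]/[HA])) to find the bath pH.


ratio = [A-] / [HA] = 0.4670 / 0.2110 = 2.2133
log10(ratio) = 0.3450
pH = pKa + log10(ratio) = 3.5460 + 0.3450 = 3.8910


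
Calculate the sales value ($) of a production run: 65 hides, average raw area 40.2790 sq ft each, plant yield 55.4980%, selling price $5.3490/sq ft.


Raw_total = N * avg_area = 65 * 40.2790 = 2618.1350 sq ft
Finished = Raw_total * yield / 100 = 2618.1350 * 55.4980 / 100 = 1453.0126 sq ft
Value = Finished * price = 1453.0126 * 5.3490 = 7772.1642 $


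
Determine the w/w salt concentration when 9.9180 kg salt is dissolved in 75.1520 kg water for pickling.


Formula: Conc = salt / (water + salt) * 100
Substituting: Conc = 9.9180 / (75.1520 + 9.9180) * 100
Result: 11.6586 %


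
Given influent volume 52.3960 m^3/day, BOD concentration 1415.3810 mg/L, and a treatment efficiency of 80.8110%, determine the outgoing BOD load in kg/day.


Load_in = volume * conc / 1000 = 52.3960 * 1415.3810 / 1000 = 74.1603 kg/day
Removed = Load_in * eff / 100 = 74.1603 * 80.8110 / 100 = 59.9297 kg/day
Load_out = Load_in - Removed = 74.1603 - 59.9297 = 14.2306 kg/day


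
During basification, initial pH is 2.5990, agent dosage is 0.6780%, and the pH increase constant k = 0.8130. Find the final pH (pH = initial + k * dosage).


Formula: pH_final = pH_initial + k * base_pct
Substituting: pH_final = 2.5990 + 0.8130 * 0.6780
Result: 3.1502


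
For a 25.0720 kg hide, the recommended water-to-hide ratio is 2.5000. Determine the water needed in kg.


Formula: Water = hide_weight * ratio
Substituting: Water = 25.0720 * 2.5000
Result: 62.6800 kg


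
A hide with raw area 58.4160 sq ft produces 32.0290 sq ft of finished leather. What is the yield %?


Formula: Yield = finished / raw * 100
Substituting: Yield = 32.0290 / 58.4160 * 100
Result: 54.8292 %


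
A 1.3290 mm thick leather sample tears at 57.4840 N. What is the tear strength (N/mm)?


Formula: Tear strength = force / thickness
Substituting: Tear strength = 57.4840 / 1.3290
Result: 43.2536 N/mm


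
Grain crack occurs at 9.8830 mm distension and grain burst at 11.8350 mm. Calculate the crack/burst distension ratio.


Formula: Ratio = crack / burst
Substituting: Ratio = 9.8830 / 11.8350
Result: 0.8351


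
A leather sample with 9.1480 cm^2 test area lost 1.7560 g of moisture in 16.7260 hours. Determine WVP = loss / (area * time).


Formula: WVP = loss / (area * time)
Substituting: WVP = 1.7560 / (9.1480 * 16.7260)
Result: 0.0114764 g/(cm^2*hr)


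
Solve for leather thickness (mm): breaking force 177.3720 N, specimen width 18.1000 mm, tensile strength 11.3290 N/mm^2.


Formula: t = F / (TS * w)
Substituting: t = 177.3720 / (11.3290 * 18.1000)
Result: 0.8650 mm


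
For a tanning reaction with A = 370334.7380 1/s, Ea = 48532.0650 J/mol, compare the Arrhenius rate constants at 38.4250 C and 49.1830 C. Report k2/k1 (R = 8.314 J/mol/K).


T1 = 38.4250 + 273.15 = 311.5750 K; T2 = 49.1830 + 273.15 = 322.3330 K
k1 = A * exp(-Ea/(R*T1)) = 370334.7380 * exp(-48532.0650/(8.314*311.5750)) = 0.00270422 1/s
k2 = A * exp(-Ea/(R*T2)) = 370334.7380 * exp(-48532.0650/(8.314*322.3330)) = 0.00505362 1/s
k2/k1 = 0.00505362 / 0.00270422 = 1.8688


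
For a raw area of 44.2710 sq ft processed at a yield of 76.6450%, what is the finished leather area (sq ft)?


Formula: finished = raw * yield / 100
Substituting: finished = 44.2710 * 76.6450 / 100
Result: 33.9315 sq ft


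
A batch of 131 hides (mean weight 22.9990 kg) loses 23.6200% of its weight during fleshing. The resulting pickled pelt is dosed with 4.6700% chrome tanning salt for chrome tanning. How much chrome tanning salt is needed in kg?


Total_raw = N * avg_wt = 131 * 22.9990 = 3012.8690 kg
Substrate = Total_raw * (1 - loss/100) = 3012.8690 * (1 - 23.6200/100) = 2301.2293 kg
Chrome = Substrate * pct / 100 = 2301.2293 * 4.6700 / 100 = 107.4674 kg


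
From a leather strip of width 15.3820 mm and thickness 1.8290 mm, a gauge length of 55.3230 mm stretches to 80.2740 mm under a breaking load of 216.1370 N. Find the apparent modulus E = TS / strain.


TS = F / (w * t) = 216.1370 / (15.3820 * 1.8290) = 7.6825 N/mm^2
strain = (Lf - L0) / L0 = (80.2740 - 55.3230) / 55.3230 = 0.4510
E = TS / strain = 7.6825 / 0.4510 = 17.0341 N/mm^2


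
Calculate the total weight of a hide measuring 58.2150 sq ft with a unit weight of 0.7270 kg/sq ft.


Formula: Weight = area * weight_per_sqft
Substituting: Weight = 58.2150 * 0.7270
Result: 42.3223 kg


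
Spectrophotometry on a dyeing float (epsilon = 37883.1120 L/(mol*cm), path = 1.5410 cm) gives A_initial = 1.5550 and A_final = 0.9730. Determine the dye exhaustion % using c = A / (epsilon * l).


c_initial = A_i / (epsilon * l) = 1.5550 / (37883.1120 * 1.5410) = 2.6637e-05 mol/L
c_final = A_f / (epsilon * l) = 0.9730 / (37883.1120 * 1.5410) = 1.6667e-05 mol/L
Exhaustion = (c_initial - c_final) / c_initial * 100 = (2.6637e-05 - 1.6667e-05) / 2.6637e-05 * 100 = 37.4277 %


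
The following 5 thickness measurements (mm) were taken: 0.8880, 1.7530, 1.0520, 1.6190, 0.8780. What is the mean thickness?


Formula: Average = sum / n
Substituting: Average = 6.1900 / 5
Result: 1.2380 mm


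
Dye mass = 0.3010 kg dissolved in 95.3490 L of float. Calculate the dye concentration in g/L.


Formula: Conc = dye_mass(kg) / volume(L) * 1000
Substituting: Conc = 0.3010 / 95.3490 * 1000
Result: 3.1568 g/L


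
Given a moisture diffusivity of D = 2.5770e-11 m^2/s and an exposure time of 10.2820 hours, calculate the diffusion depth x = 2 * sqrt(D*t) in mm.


t = 10.2820 hr * 3600 = 37015.2000 s
D * t = 2.5770e-11 * 37015.2000 = 9.5388e-07
x = 2 * sqrt(D*t) = 2 * sqrt(9.5388e-07) = 0.00195334 m = 1.9533 mm


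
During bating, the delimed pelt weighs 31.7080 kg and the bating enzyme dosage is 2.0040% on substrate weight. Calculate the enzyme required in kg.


Formula: Enzyme = substrate * pct / 100
Substituting: Enzyme = 31.7080 * 2.0040 / 100
Result: 0.6354 kg


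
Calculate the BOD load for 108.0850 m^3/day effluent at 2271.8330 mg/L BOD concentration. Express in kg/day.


Formula: BOD_load = volume * conc / 1000
Substituting: BOD_load = 108.0850 * 2271.8330 / 1000
Result: 245.5511 kg/day


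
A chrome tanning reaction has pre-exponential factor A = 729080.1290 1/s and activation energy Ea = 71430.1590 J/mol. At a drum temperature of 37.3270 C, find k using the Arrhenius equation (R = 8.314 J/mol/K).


T_K = T_C + 273.15 = 37.3270 + 273.15 = 310.4770 K
exponent = -Ea / (R * T_K) = -71430.1590 / (8.314 * 310.4770) = -27.6721
k = A * exp(exponent) = 729080.1290 * exp(-27.6721) = 6.9974e-07 1/s


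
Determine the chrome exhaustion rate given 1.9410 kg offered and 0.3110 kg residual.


Formula: Uptake = (offered - residual) / offered * 100
Substituting: Uptake = (1.9410 - 0.3110) / 1.9410 * 100
Result: 83.9773 %


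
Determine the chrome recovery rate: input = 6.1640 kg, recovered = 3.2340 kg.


Formula: Recovery = recovered / input * 100
Substituting: Recovery = 3.2340 / 6.1640 * 100
Result: 52.4659 %


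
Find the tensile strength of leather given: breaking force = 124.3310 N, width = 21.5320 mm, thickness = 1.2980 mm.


Formula: TS = force / (width * thickness)
Substituting: TS = 124.3310 / (21.5320 * 1.2980)
Result: 4.4486 N/mm^2


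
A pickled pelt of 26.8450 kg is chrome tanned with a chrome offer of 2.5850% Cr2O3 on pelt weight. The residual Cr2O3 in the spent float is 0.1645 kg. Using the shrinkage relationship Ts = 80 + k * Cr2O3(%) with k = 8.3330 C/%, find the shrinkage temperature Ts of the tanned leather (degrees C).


Offered = pelt * offer_pct / 100 = 26.8450 * 2.5850 / 100 = 0.6939 kg
Uptake = offered - residual = 0.6939 - 0.1645 = 0.5294 kg
Cr2O3% on pelt = uptake / pelt * 100 = 0.5294 / 26.8450 * 100 = 1.9722 %
Ts = 80 + k * Cr2O3% = 80 + 8.3330 * 1.9722 = 96.4345 C


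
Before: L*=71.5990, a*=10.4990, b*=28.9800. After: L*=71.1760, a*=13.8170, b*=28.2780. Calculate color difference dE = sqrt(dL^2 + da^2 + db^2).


dL = -0.4230, da = 3.3180, db = -0.7020
dE = sqrt((-0.4230)^2 + 3.3180^2 + (-0.7020)^2) = 3.4177


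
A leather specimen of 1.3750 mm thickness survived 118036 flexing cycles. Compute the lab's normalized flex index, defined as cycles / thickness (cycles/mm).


Formula: Index = cycles / thickness
Substituting: Index = 118036 / 1.3750
Result: 85844.3636 cycles/mm


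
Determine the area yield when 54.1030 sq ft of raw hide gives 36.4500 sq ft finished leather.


Formula: Yield = finished / raw * 100
Substituting: Yield = 36.4500 / 54.1030 * 100
Result: 67.3715 %


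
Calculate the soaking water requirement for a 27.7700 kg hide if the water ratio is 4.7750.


Formula: Water = hide_weight * ratio
Substituting: Water = 27.7700 * 4.7750
Result: 132.6018 kg


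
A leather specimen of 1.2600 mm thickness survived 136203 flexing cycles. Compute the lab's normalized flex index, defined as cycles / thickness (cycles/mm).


Formula: Index = cycles / thickness
Substituting: Index = 136203 / 1.2600
Result: 108097.6190 cycles/mm


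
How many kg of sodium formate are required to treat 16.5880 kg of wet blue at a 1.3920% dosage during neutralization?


Formula: Neutralizer = substrate * pct / 100
Substituting: Neutralizer = 16.5880 * 1.3920 / 100
Result: 0.2309 kg


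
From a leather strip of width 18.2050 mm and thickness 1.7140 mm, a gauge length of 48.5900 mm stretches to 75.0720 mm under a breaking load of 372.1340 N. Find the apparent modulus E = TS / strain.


TS = F / (w * t) = 372.1340 / (18.2050 * 1.7140) = 11.9261 N/mm^2
strain = (Lf - L0) / L0 = (75.0720 - 48.5900) / 48.5900 = 0.5450
E = TS / strain = 11.9261 / 0.5450 = 21.8824 N/mm^2


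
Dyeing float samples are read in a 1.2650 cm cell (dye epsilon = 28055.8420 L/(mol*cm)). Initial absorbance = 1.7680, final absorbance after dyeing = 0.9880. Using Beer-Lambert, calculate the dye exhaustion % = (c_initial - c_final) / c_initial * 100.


c_initial = A_i / (epsilon * l) = 1.7680 / (28055.8420 * 1.2650) = 4.9816e-05 mol/L
c_final = A_f / (epsilon * l) = 0.9880 / (28055.8420 * 1.2650) = 2.7838e-05 mol/L
Exhaustion = (c_initial - c_final) / c_initial * 100 = (4.9816e-05 - 2.7838e-05) / 4.9816e-05 * 100 = 44.1176 %


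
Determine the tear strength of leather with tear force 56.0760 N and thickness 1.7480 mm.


Formula: Tear strength = force / thickness
Substituting: Tear strength = 56.0760 / 1.7480
Result: 32.0801 N/mm


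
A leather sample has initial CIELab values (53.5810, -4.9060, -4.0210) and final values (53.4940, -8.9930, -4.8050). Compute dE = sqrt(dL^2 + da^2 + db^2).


dL = -0.087, da = -4.0870, db = -0.7840
dE = sqrt((-0.087)^2 + (-4.0870)^2 + (-0.7840)^2) = 4.1624


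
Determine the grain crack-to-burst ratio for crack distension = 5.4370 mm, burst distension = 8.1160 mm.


Formula: Ratio = crack / burst
Substituting: Ratio = 5.4370 / 8.1160
Result: 0.6699


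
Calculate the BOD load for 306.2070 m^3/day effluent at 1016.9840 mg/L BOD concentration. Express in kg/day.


Formula: BOD_load = volume * conc / 1000
Substituting: BOD_load = 306.2070 * 1016.9840 / 1000
Result: 311.4076 kg/day


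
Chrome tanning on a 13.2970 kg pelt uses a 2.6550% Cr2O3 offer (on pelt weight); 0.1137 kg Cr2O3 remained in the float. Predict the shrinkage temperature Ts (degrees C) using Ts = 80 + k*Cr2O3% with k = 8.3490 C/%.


Offered = pelt * offer_pct / 100 = 13.2970 * 2.6550 / 100 = 0.3530 kg
Uptake = offered - residual = 0.3530 - 0.1137 = 0.2393 kg
Cr2O3% on pelt = uptake / pelt * 100 = 0.2393 / 13.2970 * 100 = 1.7999 %
Ts = 80 + k * Cr2O3% = 80 + 8.3490 * 1.7999 = 95.0275 C


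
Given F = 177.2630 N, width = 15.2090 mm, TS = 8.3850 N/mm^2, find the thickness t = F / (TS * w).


Formula: t = F / (TS * w)
Substituting: t = 177.2630 / (8.3850 * 15.2090)
Result: 1.3900 mm


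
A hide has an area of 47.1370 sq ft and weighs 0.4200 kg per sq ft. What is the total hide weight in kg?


Formula: Weight = area * weight_per_sqft
Substituting: Weight = 47.1370 * 0.4200
Result: 19.7975 kg


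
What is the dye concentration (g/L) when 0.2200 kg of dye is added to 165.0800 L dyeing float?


Formula: Conc = dye_mass(kg) / volume(L) * 1000
Substituting: Conc = 0.2200 / 165.0800 * 1000
Result: 1.3327 g/L


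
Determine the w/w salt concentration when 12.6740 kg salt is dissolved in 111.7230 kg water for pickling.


Formula: Conc = salt / (water + salt) * 100
Substituting: Conc = 12.6740 / (111.7230 + 12.6740) * 100
Result: 10.1883 %


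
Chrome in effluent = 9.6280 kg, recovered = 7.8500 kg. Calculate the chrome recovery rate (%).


Formula: Recovery = recovered / input * 100
Substituting: Recovery = 7.8500 / 9.6280 * 100
Result: 81.5330 %


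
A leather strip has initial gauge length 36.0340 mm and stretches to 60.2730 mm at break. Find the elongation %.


Formula: Elongation = (Lf - L0) / L0 * 100
Substituting: Elongation = (60.2730 - 36.0340) / 36.0340 * 100
Result: 67.2670 %


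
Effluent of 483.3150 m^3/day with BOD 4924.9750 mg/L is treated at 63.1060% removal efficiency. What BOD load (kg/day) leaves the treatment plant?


Load_in = volume * conc / 1000 = 483.3150 * 4924.9750 / 1000 = 2380.3143 kg/day
Removed = Load_in * eff / 100 = 2380.3143 * 63.1060 / 100 = 1502.1211 kg/day
Load_out = Load_in - Removed = 2380.3143 - 1502.1211 = 878.1932 kg/day


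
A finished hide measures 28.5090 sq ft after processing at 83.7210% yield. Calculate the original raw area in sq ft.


Formula: raw = finished * 100 / yield
Substituting: raw = 28.5090 * 100 / 83.7210
Result: 34.0524 sq ft


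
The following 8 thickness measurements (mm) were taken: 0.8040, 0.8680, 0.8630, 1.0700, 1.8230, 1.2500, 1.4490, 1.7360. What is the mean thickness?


Formula: Average = sum / n
Substituting: Average = 9.8630 / 8
Result: 1.2329 mm


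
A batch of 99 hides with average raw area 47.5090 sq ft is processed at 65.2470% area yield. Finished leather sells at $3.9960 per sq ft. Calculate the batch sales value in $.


Raw_total = N * avg_area = 99 * 47.5090 = 4703.3910 sq ft
Finished = Raw_total * yield / 100 = 4703.3910 * 65.2470 / 100 = 3068.8215 sq ft
Value = Finished * price = 3068.8215 * 3.9960 = 12263.0108 $


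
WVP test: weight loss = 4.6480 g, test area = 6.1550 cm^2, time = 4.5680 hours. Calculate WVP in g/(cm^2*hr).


Formula: WVP = loss / (area * time)
Substituting: WVP = 4.6480 / (6.1550 * 4.5680)
Result: 0.1653 g/(cm^2*hr)


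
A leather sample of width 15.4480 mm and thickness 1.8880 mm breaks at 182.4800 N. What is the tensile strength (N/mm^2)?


Formula: TS = force / (width * thickness)
Substituting: TS = 182.4800 / (15.4480 * 1.8880)
Result: 6.2566 N/mm^2


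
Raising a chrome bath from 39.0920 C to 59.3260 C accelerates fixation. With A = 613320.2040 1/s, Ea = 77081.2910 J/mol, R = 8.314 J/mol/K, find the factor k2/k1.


T1 = 39.0920 + 273.15 = 312.2420 K; T2 = 59.3260 + 273.15 = 332.4760 K
k1 = A * exp(-Ea/(R*T1)) = 613320.2040 * exp(-77081.2910/(8.314*312.2420)) = 7.8050e-08 1/s
k2 = A * exp(-Ea/(R*T2)) = 613320.2040 * exp(-77081.2910/(8.314*332.4760)) = 4.7551e-07 1/s
k2/k1 = 4.7551e-07 / 7.8050e-08 = 6.0924


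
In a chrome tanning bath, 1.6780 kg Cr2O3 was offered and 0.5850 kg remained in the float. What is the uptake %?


Formula: Uptake = (offered - residual) / offered * 100
Substituting: Uptake = (1.6780 - 0.5850) / 1.6780 * 100
Result: 65.1371 %


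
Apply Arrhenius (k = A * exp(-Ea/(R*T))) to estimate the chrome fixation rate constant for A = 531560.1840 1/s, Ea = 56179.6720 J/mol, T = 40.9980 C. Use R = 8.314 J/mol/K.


T_K = T_C + 273.15 = 40.9980 + 273.15 = 314.1480 K
exponent = -Ea / (R * T_K) = -56179.6720 / (8.314 * 314.1480) = -21.5097
k = A * exp(exponent) = 531560.1840 * exp(-21.5097) = 2.4210e-04 1/s


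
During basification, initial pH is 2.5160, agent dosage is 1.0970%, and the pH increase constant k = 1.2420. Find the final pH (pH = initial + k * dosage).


Formula: pH_final = pH_initial + k * base_pct
Substituting: pH_final = 2.5160 + 1.2420 * 1.0970
Result: 3.8785


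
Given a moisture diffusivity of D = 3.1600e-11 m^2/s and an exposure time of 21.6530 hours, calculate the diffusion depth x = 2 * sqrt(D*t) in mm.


t = 21.6530 hr * 3600 = 77950.8000 s
D * t = 3.1600e-11 * 77950.8000 = 2.4632e-06
x = 2 * sqrt(D*t) = 2 * sqrt(2.4632e-06) = 0.00313895 m = 3.1389 mm


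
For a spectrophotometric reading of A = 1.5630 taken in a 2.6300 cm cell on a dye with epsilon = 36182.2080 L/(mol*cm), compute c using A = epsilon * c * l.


Formula: c = A / (epsilon * l)
Substituting: c = 1.5630 / (36182.2080 * 2.6300)
Result: 1.6425e-05 mol/L


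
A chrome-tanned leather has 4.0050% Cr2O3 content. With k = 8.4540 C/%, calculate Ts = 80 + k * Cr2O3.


Formula: Ts = 80 + k * Cr2O3
Substituting: Ts = 80 + 8.4540 * 4.0050
Result: 113.8583 C


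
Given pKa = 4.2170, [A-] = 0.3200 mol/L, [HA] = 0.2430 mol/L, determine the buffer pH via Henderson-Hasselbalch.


ratio = [A-] / [HA] = 0.3200 / 0.2430 = 1.3169
log10(ratio) = 0.1195
pH = pKa + log10(ratio) = 4.2170 + 0.1195 = 4.3365


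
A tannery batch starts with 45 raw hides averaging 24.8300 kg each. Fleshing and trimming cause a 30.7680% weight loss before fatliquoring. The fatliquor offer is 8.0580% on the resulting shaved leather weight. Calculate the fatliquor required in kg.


Total_raw = N * avg_wt = 45 * 24.8300 = 1117.3500 kg
Substrate = Total_raw * (1 - loss/100) = 1117.3500 * (1 - 30.7680/100) = 773.5638 kg
Fat = Substrate * pct / 100 = 773.5638 * 8.0580 / 100 = 62.3338 kg


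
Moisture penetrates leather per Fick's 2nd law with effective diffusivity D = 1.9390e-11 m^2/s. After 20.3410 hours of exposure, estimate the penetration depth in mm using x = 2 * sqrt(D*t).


t = 20.3410 hr * 3600 = 73227.6000 s
D * t = 1.9390e-11 * 73227.6000 = 1.4199e-06
x = 2 * sqrt(D*t) = 2 * sqrt(1.4199e-06) = 0.00238318 m = 2.3832 mm


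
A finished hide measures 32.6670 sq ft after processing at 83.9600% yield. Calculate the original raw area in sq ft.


Formula: raw = finished * 100 / yield
Substituting: raw = 32.6670 * 100 / 83.9600
Result: 38.9078 sq ft


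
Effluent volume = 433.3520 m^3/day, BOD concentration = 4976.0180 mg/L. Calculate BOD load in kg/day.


Formula: BOD_load = volume * conc / 1000
Substituting: BOD_load = 433.3520 * 4976.0180 / 1000
Result: 2156.3674 kg/day


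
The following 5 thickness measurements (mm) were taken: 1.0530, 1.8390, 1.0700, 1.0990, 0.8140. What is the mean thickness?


Formula: Average = sum / n
Substituting: Average = 5.8750 / 5
Result: 1.1750 mm


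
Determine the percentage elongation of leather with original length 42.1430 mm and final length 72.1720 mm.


Formula: Elongation = (Lf - L0) / L0 * 100
Substituting: Elongation = (72.1720 - 42.1430) / 42.1430 * 100
Result: 71.2550 %


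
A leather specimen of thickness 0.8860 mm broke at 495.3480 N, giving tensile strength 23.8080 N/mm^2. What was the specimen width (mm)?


Formula: w = F / (TS * t)
Substituting: w = 495.3480 / (23.8080 * 0.8860)
Result: 23.4830 mm


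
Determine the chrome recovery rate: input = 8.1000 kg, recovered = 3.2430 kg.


Formula: Recovery = recovered / input * 100
Substituting: Recovery = 3.2430 / 8.1000 * 100
Result: 40.0370 %


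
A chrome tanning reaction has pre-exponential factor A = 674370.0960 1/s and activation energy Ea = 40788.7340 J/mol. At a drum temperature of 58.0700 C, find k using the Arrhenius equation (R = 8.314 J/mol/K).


T_K = T_C + 273.15 = 58.0700 + 273.15 = 331.2200 K
exponent = -Ea / (R * T_K) = -40788.7340 / (8.314 * 331.2200) = -14.8120
k = A * exp(exponent) = 674370.0960 * exp(-14.8120) = 0.2490 1/s


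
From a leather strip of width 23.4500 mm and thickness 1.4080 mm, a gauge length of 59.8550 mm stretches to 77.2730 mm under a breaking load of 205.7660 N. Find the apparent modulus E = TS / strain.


TS = F / (w * t) = 205.7660 / (23.4500 * 1.4080) = 6.2320 N/mm^2
strain = (Lf - L0) / L0 = (77.2730 - 59.8550) / 59.8550 = 0.2910
E = TS / strain = 6.2320 / 0.2910 = 21.4156 N/mm^2


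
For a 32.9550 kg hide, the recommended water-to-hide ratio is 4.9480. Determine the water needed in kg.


Formula: Water = hide_weight * ratio
Substituting: Water = 32.9550 * 4.9480
Result: 163.0613 kg


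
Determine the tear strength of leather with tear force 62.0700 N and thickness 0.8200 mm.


Formula: Tear strength = force / thickness
Substituting: Tear strength = 62.0700 / 0.8200
Result: 75.6951 N/mm


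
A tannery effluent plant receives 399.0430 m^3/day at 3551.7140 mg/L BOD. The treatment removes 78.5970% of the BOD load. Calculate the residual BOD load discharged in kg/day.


Load_in = volume * conc / 1000 = 399.0430 * 3551.7140 / 1000 = 1417.2866 kg/day
Removed = Load_in * eff / 100 = 1417.2866 * 78.5970 / 100 = 1113.9448 kg/day
Load_out = Load_in - Removed = 1417.2866 - 1113.9448 = 303.3419 kg/day


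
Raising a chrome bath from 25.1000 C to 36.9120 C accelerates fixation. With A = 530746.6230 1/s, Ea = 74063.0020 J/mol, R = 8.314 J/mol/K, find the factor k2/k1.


T1 = 25.1000 + 273.15 = 298.2500 K; T2 = 36.9120 + 273.15 = 310.0620 K
k1 = A * exp(-Ea/(R*T1)) = 530746.6230 * exp(-74063.0020/(8.314*298.2500)) = 5.6655e-08 1/s
k2 = A * exp(-Ea/(R*T2)) = 530746.6230 * exp(-74063.0020/(8.314*310.0620)) = 1.7677e-07 1/s
k2/k1 = 1.7677e-07 / 5.6655e-08 = 3.1201


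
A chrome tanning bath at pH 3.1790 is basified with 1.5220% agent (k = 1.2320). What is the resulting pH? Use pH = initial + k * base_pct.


Formula: pH_final = pH_initial + k * base_pct
Substituting: pH_final = 3.1790 + 1.2320 * 1.5220
Result: 5.0541


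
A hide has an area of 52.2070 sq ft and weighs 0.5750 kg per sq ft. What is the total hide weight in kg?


Formula: Weight = area * weight_per_sqft
Substituting: Weight = 52.2070 * 0.5750
Result: 30.0190 kg


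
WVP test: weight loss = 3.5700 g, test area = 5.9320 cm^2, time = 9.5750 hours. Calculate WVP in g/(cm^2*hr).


Formula: WVP = loss / (area * time)
Substituting: WVP = 3.5700 / (5.9320 * 9.5750)
Result: 0.0628533 g/(cm^2*hr)


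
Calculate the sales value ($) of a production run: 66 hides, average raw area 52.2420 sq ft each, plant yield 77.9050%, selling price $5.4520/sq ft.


Raw_total = N * avg_area = 66 * 52.2420 = 3447.9720 sq ft
Finished = Raw_total * yield / 100 = 3447.9720 * 77.9050 / 100 = 2686.1426 sq ft
Value = Finished * price = 2686.1426 * 5.4520 = 14644.8494 $


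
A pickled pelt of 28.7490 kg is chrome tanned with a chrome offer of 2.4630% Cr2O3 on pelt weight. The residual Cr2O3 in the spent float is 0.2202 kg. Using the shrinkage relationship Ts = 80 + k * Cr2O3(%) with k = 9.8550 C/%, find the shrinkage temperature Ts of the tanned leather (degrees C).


Offered = pelt * offer_pct / 100 = 28.7490 * 2.4630 / 100 = 0.7081 kg
Uptake = offered - residual = 0.7081 - 0.2202 = 0.4879 kg
Cr2O3% on pelt = uptake / pelt * 100 = 0.4879 / 28.7490 * 100 = 1.6971 %
Ts = 80 + k * Cr2O3% = 80 + 9.8550 * 1.6971 = 96.7245 C


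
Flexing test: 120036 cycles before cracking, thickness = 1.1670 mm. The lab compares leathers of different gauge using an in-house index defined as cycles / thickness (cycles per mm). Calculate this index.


Formula: Index = cycles / thickness
Substituting: Index = 120036 / 1.1670
Result: 102858.6118 cycles/mm


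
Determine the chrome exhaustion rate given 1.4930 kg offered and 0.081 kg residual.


Formula: Uptake = (offered - residual) / offered * 100
Substituting: Uptake = (1.4930 - 0.081) / 1.4930 * 100
Result: 94.5747 %


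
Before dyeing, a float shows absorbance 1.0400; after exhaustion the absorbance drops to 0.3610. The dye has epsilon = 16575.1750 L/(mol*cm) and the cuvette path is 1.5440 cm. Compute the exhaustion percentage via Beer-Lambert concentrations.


c_initial = A_i / (epsilon * l) = 1.0400 / (16575.1750 * 1.5440) = 4.0638e-05 mol/L
c_final = A_f / (epsilon * l) = 0.3610 / (16575.1750 * 1.5440) = 1.4106e-05 mol/L
Exhaustion = (c_initial - c_final) / c_initial * 100 = (4.0638e-05 - 1.4106e-05) / 4.0638e-05 * 100 = 65.2885 %


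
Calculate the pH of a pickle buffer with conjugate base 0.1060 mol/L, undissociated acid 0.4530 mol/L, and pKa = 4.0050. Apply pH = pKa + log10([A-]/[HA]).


ratio = [A-] / [HA] = 0.1060 / 0.4530 = 0.2340
log10(ratio) = -0.6308
pH = pKa + log10(ratio) = 4.0050 - 0.6308 = 3.3742


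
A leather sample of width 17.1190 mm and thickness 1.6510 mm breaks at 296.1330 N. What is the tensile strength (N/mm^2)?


Formula: TS = force / (width * thickness)
Substituting: TS = 296.1330 / (17.1190 * 1.6510)
Result: 10.4776 N/mm^2


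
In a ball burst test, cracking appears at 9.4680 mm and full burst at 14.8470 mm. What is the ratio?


Formula: Ratio = crack / burst
Substituting: Ratio = 9.4680 / 14.8470
Result: 0.6377


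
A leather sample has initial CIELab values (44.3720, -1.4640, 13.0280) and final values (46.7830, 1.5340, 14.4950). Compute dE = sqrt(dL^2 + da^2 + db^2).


dL = 2.4110, da = 2.9980, db = 1.4670
dE = sqrt(2.4110^2 + 2.9980^2 + 1.4670^2) = 4.1174


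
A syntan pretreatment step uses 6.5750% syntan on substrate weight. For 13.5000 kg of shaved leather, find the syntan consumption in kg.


Formula: Syntan = substrate * pct / 100
Substituting: Syntan = 13.5000 * 6.5750 / 100
Result: 0.8876 kg


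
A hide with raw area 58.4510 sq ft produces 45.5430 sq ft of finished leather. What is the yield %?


Formula: Yield = finished / raw * 100
Substituting: Yield = 45.5430 / 58.4510 * 100
Result: 77.9165 %


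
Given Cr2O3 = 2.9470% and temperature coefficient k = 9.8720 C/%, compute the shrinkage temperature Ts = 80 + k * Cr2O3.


Formula: Ts = 80 + k * Cr2O3
Substituting: Ts = 80 + 9.8720 * 2.9470
Result: 109.0928 C


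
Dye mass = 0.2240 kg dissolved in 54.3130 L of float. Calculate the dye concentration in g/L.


Formula: Conc = dye_mass(kg) / volume(L) * 1000
Substituting: Conc = 0.2240 / 54.3130 * 1000
Result: 4.1242 g/L


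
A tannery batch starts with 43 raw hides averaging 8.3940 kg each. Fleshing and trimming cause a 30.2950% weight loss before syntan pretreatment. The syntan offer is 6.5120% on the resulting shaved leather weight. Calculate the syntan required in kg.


Total_raw = N * avg_wt = 43 * 8.3940 = 360.9420 kg
Substrate = Total_raw * (1 - loss/100) = 360.9420 * (1 - 30.2950/100) = 251.5946 kg
Syntan = Substrate * pct / 100 = 251.5946 * 6.5120 / 100 = 16.3838 kg


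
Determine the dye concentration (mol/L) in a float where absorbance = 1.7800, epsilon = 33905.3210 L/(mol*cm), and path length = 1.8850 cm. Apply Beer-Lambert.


Formula: c = A / (epsilon * l)
Substituting: c = 1.7800 / (33905.3210 * 1.8850)
Result: 2.7851e-05 mol/L


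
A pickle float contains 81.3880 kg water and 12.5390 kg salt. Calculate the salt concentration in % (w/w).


Formula: Conc = salt / (water + salt) * 100
Substituting: Conc = 12.5390 / (81.3880 + 12.5390) * 100
Result: 13.3497 %


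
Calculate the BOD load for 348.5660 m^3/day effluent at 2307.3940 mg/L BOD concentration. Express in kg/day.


Formula: BOD_load = volume * conc / 1000
Substituting: BOD_load = 348.5660 * 2307.3940 / 1000
Result: 804.2791 kg/day


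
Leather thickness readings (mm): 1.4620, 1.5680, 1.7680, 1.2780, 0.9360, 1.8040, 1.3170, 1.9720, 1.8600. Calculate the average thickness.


Formula: Average = sum / n
Substituting: Average = 13.9650 / 9
Result: 1.5517 mm


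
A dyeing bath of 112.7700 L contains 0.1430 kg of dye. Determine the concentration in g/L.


Formula: Conc = dye_mass(kg) / volume(L) * 1000
Substituting: Conc = 0.1430 / 112.7700 * 1000
Result: 1.2681 g/L


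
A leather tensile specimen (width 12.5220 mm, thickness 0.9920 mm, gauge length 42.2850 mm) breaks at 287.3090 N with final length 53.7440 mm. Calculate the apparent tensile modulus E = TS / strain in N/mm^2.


TS = F / (w * t) = 287.3090 / (12.5220 * 0.9920) = 23.1294 N/mm^2
strain = (Lf - L0) / L0 = (53.7440 - 42.2850) / 42.2850 = 0.2710
E = TS / strain = 23.1294 / 0.2710 = 85.3500 N/mm^2


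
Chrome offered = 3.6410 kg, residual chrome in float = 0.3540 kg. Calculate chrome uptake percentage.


Formula: Uptake = (offered - residual) / offered * 100
Substituting: Uptake = (3.6410 - 0.3540) / 3.6410 * 100
Result: 90.2774 %


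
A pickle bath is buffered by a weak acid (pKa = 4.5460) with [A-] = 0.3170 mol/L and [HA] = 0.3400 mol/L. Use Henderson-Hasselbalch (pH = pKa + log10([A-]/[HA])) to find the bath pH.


ratio = [A-] / [HA] = 0.3170 / 0.3400 = 0.9324
log10(ratio) = -0.0304197
pH = pKa + log10(ratio) = 4.5460 - 0.0304197 = 4.5156


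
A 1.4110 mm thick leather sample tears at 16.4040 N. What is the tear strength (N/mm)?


Formula: Tear strength = force / thickness
Substituting: Tear strength = 16.4040 / 1.4110
Result: 11.6258 N/mm


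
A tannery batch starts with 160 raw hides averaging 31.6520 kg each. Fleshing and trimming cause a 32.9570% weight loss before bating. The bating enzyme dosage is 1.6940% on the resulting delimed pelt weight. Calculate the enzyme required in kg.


Total_raw = N * avg_wt = 160 * 31.6520 = 5064.3200 kg
Substrate = Total_raw * (1 - loss/100) = 5064.3200 * (1 - 32.9570/100) = 3395.2721 kg
Enzyme = Substrate * pct / 100 = 3395.2721 * 1.6940 / 100 = 57.5159 kg


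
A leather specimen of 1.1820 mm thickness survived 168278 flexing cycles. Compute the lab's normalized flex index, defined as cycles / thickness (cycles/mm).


Formula: Index = cycles / thickness
Substituting: Index = 168278 / 1.1820
Result: 142367.1743 cycles/mm


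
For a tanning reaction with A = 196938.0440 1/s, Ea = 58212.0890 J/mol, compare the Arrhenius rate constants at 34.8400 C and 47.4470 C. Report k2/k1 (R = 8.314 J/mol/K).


T1 = 34.8400 + 273.15 = 307.9900 K; T2 = 47.4470 + 273.15 = 320.5970 K
k1 = A * exp(-Ea/(R*T1)) = 196938.0440 * exp(-58212.0890/(8.314*307.9900)) = 2.6381e-05 1/s
k2 = A * exp(-Ea/(R*T2)) = 196938.0440 * exp(-58212.0890/(8.314*320.5970)) = 6.4496e-05 1/s
k2/k1 = 6.4496e-05 / 2.6381e-05 = 2.4448


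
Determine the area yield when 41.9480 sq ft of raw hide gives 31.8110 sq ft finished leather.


Formula: Yield = finished / raw * 100
Substituting: Yield = 31.8110 / 41.9480 * 100
Result: 75.8344 %


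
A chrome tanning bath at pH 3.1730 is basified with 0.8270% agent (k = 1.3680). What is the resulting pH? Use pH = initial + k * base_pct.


Formula: pH_final = pH_initial + k * base_pct
Substituting: pH_final = 3.1730 + 1.3680 * 0.8270
Result: 4.3043


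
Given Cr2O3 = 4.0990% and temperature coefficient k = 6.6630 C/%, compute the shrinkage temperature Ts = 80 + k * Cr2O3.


Formula: Ts = 80 + k * Cr2O3
Substituting: Ts = 80 + 6.6630 * 4.0990
Result: 107.3116 C


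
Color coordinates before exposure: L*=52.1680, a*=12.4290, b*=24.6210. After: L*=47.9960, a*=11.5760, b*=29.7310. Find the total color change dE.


dL = -4.1720, da = -0.8530, db = 5.1100
dE = sqrt((-4.1720)^2 + (-0.8530)^2 + 5.1100^2) = 6.6517


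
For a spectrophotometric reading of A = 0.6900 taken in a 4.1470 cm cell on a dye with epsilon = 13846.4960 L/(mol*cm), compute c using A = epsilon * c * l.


Formula: c = A / (epsilon * l)
Substituting: c = 0.6900 / (13846.4960 * 4.1470)
Result: 1.2016e-05 mol/L


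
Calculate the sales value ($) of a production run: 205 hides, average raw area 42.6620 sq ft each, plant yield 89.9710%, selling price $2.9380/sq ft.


Raw_total = N * avg_area = 205 * 42.6620 = 8745.7100 sq ft
Finished = Raw_total * yield / 100 = 8745.7100 * 89.9710 / 100 = 7868.6027 sq ft
Value = Finished * price = 7868.6027 * 2.9380 = 23117.9549 $


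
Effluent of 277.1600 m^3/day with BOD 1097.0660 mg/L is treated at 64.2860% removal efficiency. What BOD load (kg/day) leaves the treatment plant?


Load_in = volume * conc / 1000 = 277.1600 * 1097.0660 / 1000 = 304.0628 kg/day
Removed = Load_in * eff / 100 = 304.0628 * 64.2860 / 100 = 195.4698 kg/day
Load_out = Load_in - Removed = 304.0628 - 195.4698 = 108.5930 kg/day


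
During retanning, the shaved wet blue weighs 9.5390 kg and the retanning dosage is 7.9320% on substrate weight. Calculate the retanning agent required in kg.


Formula: Retan = substrate * pct / 100
Substituting: Retan = 9.5390 * 7.9320 / 100
Result: 0.7566 kg


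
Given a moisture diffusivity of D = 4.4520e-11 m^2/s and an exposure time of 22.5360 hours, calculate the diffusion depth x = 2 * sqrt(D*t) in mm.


t = 22.5360 hr * 3600 = 81129.6000 s
D * t = 4.4520e-11 * 81129.6000 = 3.6119e-06
x = 2 * sqrt(D*t) = 2 * sqrt(3.6119e-06) = 0.00380099 m = 3.8010 mm


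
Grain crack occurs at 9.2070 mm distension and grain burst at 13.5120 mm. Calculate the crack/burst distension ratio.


Formula: Ratio = crack / burst
Substituting: Ratio = 9.2070 / 13.5120
Result: 0.6814


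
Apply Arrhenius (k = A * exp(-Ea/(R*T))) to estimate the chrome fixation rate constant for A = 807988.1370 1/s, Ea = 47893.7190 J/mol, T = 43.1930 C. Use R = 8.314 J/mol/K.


T_K = T_C + 273.15 = 43.1930 + 273.15 = 316.3430 K
exponent = -Ea / (R * T_K) = -47893.7190 / (8.314 * 316.3430) = -18.2100
k = A * exp(exponent) = 807988.1370 * exp(-18.2100) = 0.00997461 1/s


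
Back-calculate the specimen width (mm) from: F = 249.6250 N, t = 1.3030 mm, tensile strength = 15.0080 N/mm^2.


Formula: w = F / (TS * t)
Substituting: w = 249.6250 / (15.0080 * 1.3030)
Result: 12.7650 mm


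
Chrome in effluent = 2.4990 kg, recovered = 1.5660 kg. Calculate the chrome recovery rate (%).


Formula: Recovery = recovered / input * 100
Substituting: Recovery = 1.5660 / 2.4990 * 100
Result: 62.6651 %


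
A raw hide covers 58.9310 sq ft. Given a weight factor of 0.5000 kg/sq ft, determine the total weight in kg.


Formula: Weight = area * weight_per_sqft
Substituting: Weight = 58.9310 * 0.5000
Result: 29.4655 kg


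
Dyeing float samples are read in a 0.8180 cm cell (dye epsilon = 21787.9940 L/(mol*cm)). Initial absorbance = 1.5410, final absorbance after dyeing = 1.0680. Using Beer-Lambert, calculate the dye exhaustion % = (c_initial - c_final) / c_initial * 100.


c_initial = A_i / (epsilon * l) = 1.5410 / (21787.9940 * 0.8180) = 8.6463e-05 mol/L
c_final = A_f / (epsilon * l) = 1.0680 / (21787.9940 * 0.8180) = 5.9924e-05 mol/L
Exhaustion = (c_initial - c_final) / c_initial * 100 = (8.6463e-05 - 5.9924e-05) / 8.6463e-05 * 100 = 30.6944 %


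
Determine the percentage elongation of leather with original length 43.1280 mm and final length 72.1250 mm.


Formula: Elongation = (Lf - L0) / L0 * 100
Substituting: Elongation = (72.1250 - 43.1280) / 43.1280 * 100
Result: 67.2347 %


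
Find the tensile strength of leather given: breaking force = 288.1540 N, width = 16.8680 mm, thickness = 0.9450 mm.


Formula: TS = force / (width * thickness)
Substituting: TS = 288.1540 / (16.8680 * 0.9450)
Result: 18.0771 N/mm^2
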